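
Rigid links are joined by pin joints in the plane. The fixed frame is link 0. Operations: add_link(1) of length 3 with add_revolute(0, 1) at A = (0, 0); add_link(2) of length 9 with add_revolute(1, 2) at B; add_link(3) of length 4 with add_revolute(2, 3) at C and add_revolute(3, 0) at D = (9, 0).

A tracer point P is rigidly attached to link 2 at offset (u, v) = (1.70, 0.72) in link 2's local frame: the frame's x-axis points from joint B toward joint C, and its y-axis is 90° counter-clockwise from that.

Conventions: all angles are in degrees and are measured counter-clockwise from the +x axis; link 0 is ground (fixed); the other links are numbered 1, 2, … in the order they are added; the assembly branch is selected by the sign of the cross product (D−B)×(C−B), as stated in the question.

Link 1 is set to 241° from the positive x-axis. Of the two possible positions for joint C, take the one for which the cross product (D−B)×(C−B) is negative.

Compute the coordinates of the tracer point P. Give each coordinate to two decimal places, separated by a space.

A=(0,0), D=(9.00,0)
B = A + 3.00·(cos241°, sin241°) = (-1.4544, -2.6239)
|BD| = 10.7787
circle(B,9.00) ∩ circle(D,4.00): a=8.4045, h=3.2192
  candidates: C₊=(5.9136,2.5445) cross=34.699; C₋=(7.4810,-3.7003) cross=-34.699
  branch - wants cross < 0 → take C=(7.4810,-3.7003) (cross=-34.699)
ex = (C−B)/|BC| = (0.9928,-0.1196); ey = (0.1196,0.9928)
P = B + 1.70·ex + 0.72·ey = (0.3195,-2.1124)

0.32 -2.11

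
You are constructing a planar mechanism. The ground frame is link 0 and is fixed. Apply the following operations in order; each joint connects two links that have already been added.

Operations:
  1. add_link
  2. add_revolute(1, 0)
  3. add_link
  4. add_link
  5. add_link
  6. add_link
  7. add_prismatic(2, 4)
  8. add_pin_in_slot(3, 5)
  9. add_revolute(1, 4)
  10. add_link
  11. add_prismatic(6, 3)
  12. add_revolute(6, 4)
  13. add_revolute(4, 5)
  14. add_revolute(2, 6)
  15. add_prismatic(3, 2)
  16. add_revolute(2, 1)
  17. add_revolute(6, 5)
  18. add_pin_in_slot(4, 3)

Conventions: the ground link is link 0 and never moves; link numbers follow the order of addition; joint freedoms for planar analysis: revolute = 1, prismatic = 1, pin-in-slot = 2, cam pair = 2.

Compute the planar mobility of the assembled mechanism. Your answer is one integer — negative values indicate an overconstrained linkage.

ground; <1,0,0>
#1 <2,0,0>
R:1↔0 J1 <2,1,0>
#2 <3,1,0>
#3 <4,1,0>
#4 <5,1,0>
#5 <6,1,0>
P:2↔4 J1 <6,2,0>
PS:3↔5 J2 <6,2,1>
R:1↔4 J1 <6,3,1>
#6 <7,3,1>
P:6↔3 J1 <7,4,1>
R:6↔4 J1 <7,5,1>
R:4↔5 J1 <7,6,1>
R:2↔6 J1 <7,7,1>
P:3↔2 J1 <7,8,1>
R:2↔1 J1 <7,9,1>
R:6↔5 J1 <7,10,1>
PS:4↔3 J2 <7,10,2>
3×6 − 2×10 − 1×2 = -4

M = -4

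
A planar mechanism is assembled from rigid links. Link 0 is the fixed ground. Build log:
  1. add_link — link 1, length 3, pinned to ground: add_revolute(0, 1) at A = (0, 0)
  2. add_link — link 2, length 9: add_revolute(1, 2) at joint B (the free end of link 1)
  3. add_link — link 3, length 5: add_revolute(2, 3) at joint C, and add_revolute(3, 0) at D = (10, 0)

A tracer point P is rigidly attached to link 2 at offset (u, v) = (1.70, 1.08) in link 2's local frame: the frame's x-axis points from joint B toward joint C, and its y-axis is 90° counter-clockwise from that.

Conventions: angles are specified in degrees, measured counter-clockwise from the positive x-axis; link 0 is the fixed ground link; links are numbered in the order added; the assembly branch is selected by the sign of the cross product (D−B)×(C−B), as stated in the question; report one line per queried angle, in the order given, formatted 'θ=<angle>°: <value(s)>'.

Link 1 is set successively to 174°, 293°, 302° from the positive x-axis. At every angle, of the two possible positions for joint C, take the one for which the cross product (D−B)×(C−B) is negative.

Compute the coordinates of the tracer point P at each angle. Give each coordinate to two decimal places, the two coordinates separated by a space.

A=(0,0), D=(10.00,0)
θ=174°: B = A + 3.00·(cos174°, sin174°) = (-2.9836, 0.3136)
θ=174°: |BD| = 12.9874
θ=174°: circle(B,9.00) ∩ circle(D,5.00): a=8.6496, h=2.4868
θ=174°:   candidates: C₊=(5.7236,2.5908) cross=32.297; C₋=(5.6035,-2.3813) cross=-32.297
θ=174°:   branch - wants cross < 0 → take C=(5.6035,-2.3813) (cross=-32.297)
θ=174°: ex = (C−B)/|BC| = (0.9541,-0.2994); ey = (0.2994,0.9541)
θ=174°: P = B + 1.70·ex + 1.08·ey = (-1.0382,0.8350)
θ=293°: B = A + 3.00·(cos293°, sin293°) = (1.1722, -2.7615)
θ=293°: |BD| = 9.2497
θ=293°: circle(B,9.00) ∩ circle(D,5.00): a=7.6520, h=4.7379
θ=293°:   candidates: C₊=(7.0607,4.0448) cross=43.824; C₋=(9.8897,-4.9988) cross=-43.824
θ=293°:   branch - wants cross < 0 → take C=(9.8897,-4.9988) (cross=-43.824)
θ=293°: ex = (C−B)/|BC| = (0.9686,-0.2486); ey = (0.2486,0.9686)
θ=293°: P = B + 1.70·ex + 1.08·ey = (3.0873,-2.1380)
θ=302°: B = A + 3.00·(cos302°, sin302°) = (1.5898, -2.5441)
θ=302°: |BD| = 8.7866
θ=302°: circle(B,9.00) ∩ circle(D,5.00): a=7.5800, h=4.8522
θ=302°:   candidates: C₊=(7.4401,4.2950) cross=42.635; C₋=(10.2500,-4.9937) cross=-42.635
θ=302°:   branch - wants cross < 0 → take C=(10.2500,-4.9937) (cross=-42.635)
θ=302°: ex = (C−B)/|BC| = (0.9622,-0.2722); ey = (0.2722,0.9622)
θ=302°: P = B + 1.70·ex + 1.08·ey = (3.5195,-1.9676)

θ=174°: -1.04 0.83
θ=293°: 3.09 -2.14
θ=302°: 3.52 -1.97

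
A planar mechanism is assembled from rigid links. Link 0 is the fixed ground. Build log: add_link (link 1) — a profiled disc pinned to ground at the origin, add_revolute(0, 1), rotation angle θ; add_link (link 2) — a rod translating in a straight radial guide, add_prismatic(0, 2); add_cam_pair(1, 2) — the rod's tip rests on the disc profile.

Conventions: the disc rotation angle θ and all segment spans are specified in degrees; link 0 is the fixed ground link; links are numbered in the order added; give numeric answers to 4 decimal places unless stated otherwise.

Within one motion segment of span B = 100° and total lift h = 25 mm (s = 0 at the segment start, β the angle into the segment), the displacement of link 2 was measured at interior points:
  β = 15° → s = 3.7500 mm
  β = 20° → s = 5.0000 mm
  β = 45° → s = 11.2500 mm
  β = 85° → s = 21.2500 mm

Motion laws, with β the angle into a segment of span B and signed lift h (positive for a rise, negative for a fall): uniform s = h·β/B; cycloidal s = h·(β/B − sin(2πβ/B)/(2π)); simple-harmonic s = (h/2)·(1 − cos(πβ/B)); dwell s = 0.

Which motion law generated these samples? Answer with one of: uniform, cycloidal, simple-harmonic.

candidates at β/B = r: uniform s = h·r (linear in β); cycloidal s = h·(r − sin(2πr)/(2π)); simple-harmonic s = (h/2)(1 − cos(πr))
β=15°: printed 3.7500 | uniform 3.7500, cycloidal 0.5310, simple-harmonic 1.3624
β=20°: printed 5.0000 | uniform 5.0000, cycloidal 1.2159, simple-harmonic 2.3873
β=45°: printed 11.2500 | uniform 11.2500, cycloidal 10.0205, simple-harmonic 10.5446
β=85°: printed 21.2500 | uniform 21.2500, cycloidal 24.4690, simple-harmonic 23.6376
only one law matches every sample → uniform

uniform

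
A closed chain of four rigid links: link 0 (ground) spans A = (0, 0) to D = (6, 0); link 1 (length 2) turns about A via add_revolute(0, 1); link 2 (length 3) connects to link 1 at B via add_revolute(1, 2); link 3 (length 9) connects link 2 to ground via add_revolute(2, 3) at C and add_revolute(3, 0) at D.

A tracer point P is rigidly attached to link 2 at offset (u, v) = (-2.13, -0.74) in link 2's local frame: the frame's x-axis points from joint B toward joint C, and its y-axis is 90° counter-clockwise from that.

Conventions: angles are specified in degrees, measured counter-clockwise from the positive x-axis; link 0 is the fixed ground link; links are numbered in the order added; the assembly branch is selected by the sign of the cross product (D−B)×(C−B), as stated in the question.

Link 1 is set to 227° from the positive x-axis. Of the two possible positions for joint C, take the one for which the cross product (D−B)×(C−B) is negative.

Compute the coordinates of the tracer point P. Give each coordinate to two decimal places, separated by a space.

A=(0,0), D=(6.00,0)
B = A + 2.00·(cos227°, sin227°) = (-1.3640, -1.4627)
|BD| = 7.5079
circle(B,3.00) ∩ circle(D,9.00): a=-1.0410, h=2.8136
  candidates: C₊=(-2.9332,1.0941) cross=21.124; C₋=(-1.8369,-4.4252) cross=-21.124
  branch - wants cross < 0 → take C=(-1.8369,-4.4252) (cross=-21.124)
ex = (C−B)/|BC| = (-0.1576,-0.9875); ey = (0.9875,-0.1576)
P = B + -2.13·ex + -0.74·ey = (-1.7590,0.7573)

-1.76 0.76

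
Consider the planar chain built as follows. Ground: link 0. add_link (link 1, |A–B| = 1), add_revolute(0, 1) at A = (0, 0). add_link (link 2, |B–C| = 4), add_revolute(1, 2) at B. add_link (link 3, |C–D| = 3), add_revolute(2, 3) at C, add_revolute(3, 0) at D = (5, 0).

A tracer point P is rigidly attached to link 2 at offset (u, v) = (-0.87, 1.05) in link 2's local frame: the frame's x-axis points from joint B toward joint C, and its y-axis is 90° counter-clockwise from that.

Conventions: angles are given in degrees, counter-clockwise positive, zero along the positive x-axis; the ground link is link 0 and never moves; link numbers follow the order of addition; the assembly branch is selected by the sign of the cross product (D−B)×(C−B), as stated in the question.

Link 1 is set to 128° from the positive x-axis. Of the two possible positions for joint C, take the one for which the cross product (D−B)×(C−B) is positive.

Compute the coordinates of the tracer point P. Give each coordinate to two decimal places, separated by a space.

A=(0,0), D=(5.00,0)
B = A + 1.00·(cos128°, sin128°) = (-0.6157, 0.7880)
|BD| = 5.6707
circle(B,4.00) ∩ circle(D,3.00): a=3.4526, h=2.0199
  candidates: C₊=(3.0841,2.3085) cross=11.454; C₋=(2.5227,-1.6920) cross=-11.454
  branch + wants cross > 0 → take C=(3.0841,2.3085) (cross=11.454)
ex = (C−B)/|BC| = (0.9249,0.3801); ey = (-0.3801,0.9249)
P = B + -0.87·ex + 1.05·ey = (-1.8195,1.4285)

-1.82 1.43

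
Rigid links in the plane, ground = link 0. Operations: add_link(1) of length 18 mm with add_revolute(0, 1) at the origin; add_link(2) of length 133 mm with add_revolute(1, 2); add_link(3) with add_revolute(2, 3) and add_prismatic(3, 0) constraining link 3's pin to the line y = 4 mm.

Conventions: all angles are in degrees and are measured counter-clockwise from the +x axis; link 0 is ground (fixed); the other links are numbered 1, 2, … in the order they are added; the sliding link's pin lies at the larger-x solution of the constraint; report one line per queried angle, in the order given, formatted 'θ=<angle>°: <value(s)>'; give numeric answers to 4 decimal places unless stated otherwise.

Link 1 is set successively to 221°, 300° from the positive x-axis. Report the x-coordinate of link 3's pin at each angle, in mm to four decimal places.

geometry: r = 18 mm, L = 133 mm, e = 4 mm
θ=221°: crank pin P = (r cos θ, r sin θ) = (-13.584772, -11.809063)
θ=221°: h = r sin θ − e = -11.809063 − 4 = -15.809063
θ=221°: x = r cos θ + √(L² − h²) = -13.584772 + 132.057084 = 118.472312
θ=300°: crank pin P = (r cos θ, r sin θ) = (9.000000, -15.588457)
θ=300°: h = r sin θ − e = -15.588457 − 4 = -19.588457
θ=300°: x = r cos θ + √(L² − h²) = 9.000000 + 131.549581 = 140.549581

θ=221°: 118.4723
θ=300°: 140.5496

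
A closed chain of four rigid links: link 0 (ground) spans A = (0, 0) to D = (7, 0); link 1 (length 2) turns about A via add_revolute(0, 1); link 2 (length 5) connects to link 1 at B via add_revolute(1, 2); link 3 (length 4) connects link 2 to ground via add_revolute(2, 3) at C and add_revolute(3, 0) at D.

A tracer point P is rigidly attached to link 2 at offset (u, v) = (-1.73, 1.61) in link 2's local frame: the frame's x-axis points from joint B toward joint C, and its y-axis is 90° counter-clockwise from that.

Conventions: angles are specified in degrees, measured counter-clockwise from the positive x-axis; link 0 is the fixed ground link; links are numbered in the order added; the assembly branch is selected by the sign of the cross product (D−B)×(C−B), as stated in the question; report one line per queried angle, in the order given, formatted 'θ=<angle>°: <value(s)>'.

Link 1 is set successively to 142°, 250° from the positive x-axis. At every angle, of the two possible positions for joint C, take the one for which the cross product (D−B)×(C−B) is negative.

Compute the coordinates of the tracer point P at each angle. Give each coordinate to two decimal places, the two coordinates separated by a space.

A=(0,0), D=(7.00,0)
θ=142°: B = A + 2.00·(cos142°, sin142°) = (-1.5760, 1.2313)
θ=142°: |BD| = 8.6640
θ=142°: circle(B,5.00) ∩ circle(D,4.00): a=4.8514, h=1.2100
θ=142°:   candidates: C₊=(3.3981,1.7396) cross=10.484; C₋=(3.0541,-0.6559) cross=-10.484
θ=142°:   branch - wants cross < 0 → take C=(3.0541,-0.6559) (cross=-10.484)
θ=142°: ex = (C−B)/|BC| = (0.9260,-0.3774); ey = (0.3774,0.9260)
θ=142°: P = B + -1.73·ex + 1.61·ey = (-2.5704,3.3752)
θ=250°: B = A + 2.00·(cos250°, sin250°) = (-0.6840, -1.8794)
θ=250°: |BD| = 7.9105
θ=250°: circle(B,5.00) ∩ circle(D,4.00): a=4.5241, h=2.1289
θ=250°:   candidates: C₊=(3.2048,1.2634) cross=16.841; C₋=(4.2163,-2.8725) cross=-16.841
θ=250°:   branch - wants cross < 0 → take C=(4.2163,-2.8725) (cross=-16.841)
θ=250°: ex = (C−B)/|BC| = (0.9801,-0.1986); ey = (0.1986,0.9801)
θ=250°: P = B + -1.73·ex + 1.61·ey = (-2.0598,0.0422)

θ=142°: -2.57 3.38
θ=250°: -2.06 0.04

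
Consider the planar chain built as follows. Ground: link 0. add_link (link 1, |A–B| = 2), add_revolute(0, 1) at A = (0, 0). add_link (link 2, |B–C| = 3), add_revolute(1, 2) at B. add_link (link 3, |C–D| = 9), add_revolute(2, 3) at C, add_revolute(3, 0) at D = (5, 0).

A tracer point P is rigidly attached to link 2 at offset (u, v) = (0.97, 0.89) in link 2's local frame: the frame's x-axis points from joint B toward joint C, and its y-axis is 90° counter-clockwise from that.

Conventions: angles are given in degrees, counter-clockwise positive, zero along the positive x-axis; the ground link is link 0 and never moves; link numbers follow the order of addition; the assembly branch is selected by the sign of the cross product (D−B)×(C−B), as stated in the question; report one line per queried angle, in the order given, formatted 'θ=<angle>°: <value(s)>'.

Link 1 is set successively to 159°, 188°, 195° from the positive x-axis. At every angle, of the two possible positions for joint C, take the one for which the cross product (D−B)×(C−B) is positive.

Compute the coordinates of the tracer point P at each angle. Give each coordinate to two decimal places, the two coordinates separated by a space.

A=(0,0), D=(5.00,0)
θ=159°: B = A + 2.00·(cos159°, sin159°) = (-1.8672, 0.7167)
θ=159°: |BD| = 6.9045
θ=159°: circle(B,3.00) ∩ circle(D,9.00): a=-1.7618, h=2.4282
θ=159°:   candidates: C₊=(-3.3674,3.3147) cross=16.765; C₋=(-3.8715,-1.5154) cross=-16.765
θ=159°:   branch + wants cross > 0 → take C=(-3.3674,3.3147) (cross=16.765)
θ=159°: ex = (C−B)/|BC| = (-0.5001,0.8660); ey = (-0.8660,-0.5001)
θ=159°: P = B + 0.97·ex + 0.89·ey = (-3.1230,1.1117)
θ=188°: B = A + 2.00·(cos188°, sin188°) = (-1.9805, -0.2783)
θ=188°: |BD| = 6.9861
θ=188°: circle(B,3.00) ∩ circle(D,9.00): a=-1.6601, h=2.4988
θ=188°:   candidates: C₊=(-3.7388,2.1524) cross=17.457; C₋=(-3.5397,-2.8413) cross=-17.457
θ=188°:   branch + wants cross > 0 → take C=(-3.7388,2.1524) (cross=17.457)
θ=188°: ex = (C−B)/|BC| = (-0.5861,0.8102); ey = (-0.8102,-0.5861)
θ=188°: P = B + 0.97·ex + 0.89·ey = (-3.2702,-0.0140)
θ=195°: B = A + 2.00·(cos195°, sin195°) = (-1.9319, -0.5176)
θ=195°: |BD| = 6.9512
θ=195°: circle(B,3.00) ∩ circle(D,9.00): a=-1.7034, h=2.4695
θ=195°:   candidates: C₊=(-3.8144,1.8181) cross=17.166; C₋=(-3.4466,-3.1071) cross=-17.166
θ=195°:   branch + wants cross > 0 → take C=(-3.8144,1.8181) (cross=17.166)
θ=195°: ex = (C−B)/|BC| = (-0.6275,0.7786); ey = (-0.7786,-0.6275)
θ=195°: P = B + 0.97·ex + 0.89·ey = (-3.2335,-0.3209)

θ=159°: -3.12 1.11
θ=188°: -3.27 -0.01
θ=195°: -3.23 -0.32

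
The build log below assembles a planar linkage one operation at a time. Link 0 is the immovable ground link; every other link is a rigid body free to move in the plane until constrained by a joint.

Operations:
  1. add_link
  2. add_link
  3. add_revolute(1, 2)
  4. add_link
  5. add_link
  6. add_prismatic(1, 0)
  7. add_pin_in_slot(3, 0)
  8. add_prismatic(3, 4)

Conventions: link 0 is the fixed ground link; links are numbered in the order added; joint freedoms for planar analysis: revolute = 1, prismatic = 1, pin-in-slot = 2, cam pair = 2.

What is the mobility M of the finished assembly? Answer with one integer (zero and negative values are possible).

L=1 J1=0 J2=0
add link → L=2 J1=0 J2=0
add link → L=3 J1=0 J2=0
R@1,2 dof=1 J1 → L=3 J1=1 J2=0
add link → L=4 J1=1 J2=0
add link → L=5 J1=1 J2=0
P@1,0 dof=1 J1 → L=5 J1=2 J2=0
PS@3,0 dof=2 J2 → L=5 J1=2 J2=1
P@3,4 dof=1 J1 → L=5 J1=3 J2=1
M=3(L−1)−2J1−J2=3·4−2·3−1=5

M = 5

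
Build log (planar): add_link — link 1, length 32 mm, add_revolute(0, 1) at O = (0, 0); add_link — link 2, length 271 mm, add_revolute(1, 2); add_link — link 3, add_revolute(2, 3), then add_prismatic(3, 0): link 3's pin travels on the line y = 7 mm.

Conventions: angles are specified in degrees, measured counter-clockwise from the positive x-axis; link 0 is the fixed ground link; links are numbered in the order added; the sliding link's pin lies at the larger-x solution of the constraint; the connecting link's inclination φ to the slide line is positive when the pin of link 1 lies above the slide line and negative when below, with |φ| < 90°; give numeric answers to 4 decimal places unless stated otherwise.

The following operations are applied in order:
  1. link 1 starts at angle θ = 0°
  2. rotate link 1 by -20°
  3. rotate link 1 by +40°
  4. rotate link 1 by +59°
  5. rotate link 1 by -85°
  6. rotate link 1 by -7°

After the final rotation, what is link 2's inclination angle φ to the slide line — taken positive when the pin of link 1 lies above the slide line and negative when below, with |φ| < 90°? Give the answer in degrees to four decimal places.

geometry: r = 32 mm, L = 271 mm, e = 7 mm; θ starts at 0°
rotate link 1 by -20°: θ ← 0° -20° = -20°
rotate link 1 by +40°: θ ← -20° +40° = 20°
rotate link 1 by +59°: θ ← 20° +59° = 79°
rotate link 1 by -85°: θ ← 79° -85° = -6°
rotate link 1 by -7°: θ ← -6° -7° = -13°
h = r sin θ − e = -7.198434 − 7 = -14.198434
sin φ = h / L = -14.198434 / 271 = -0.05239274
φ = arcsin(-0.05239274) = -3.003258°

-3.0033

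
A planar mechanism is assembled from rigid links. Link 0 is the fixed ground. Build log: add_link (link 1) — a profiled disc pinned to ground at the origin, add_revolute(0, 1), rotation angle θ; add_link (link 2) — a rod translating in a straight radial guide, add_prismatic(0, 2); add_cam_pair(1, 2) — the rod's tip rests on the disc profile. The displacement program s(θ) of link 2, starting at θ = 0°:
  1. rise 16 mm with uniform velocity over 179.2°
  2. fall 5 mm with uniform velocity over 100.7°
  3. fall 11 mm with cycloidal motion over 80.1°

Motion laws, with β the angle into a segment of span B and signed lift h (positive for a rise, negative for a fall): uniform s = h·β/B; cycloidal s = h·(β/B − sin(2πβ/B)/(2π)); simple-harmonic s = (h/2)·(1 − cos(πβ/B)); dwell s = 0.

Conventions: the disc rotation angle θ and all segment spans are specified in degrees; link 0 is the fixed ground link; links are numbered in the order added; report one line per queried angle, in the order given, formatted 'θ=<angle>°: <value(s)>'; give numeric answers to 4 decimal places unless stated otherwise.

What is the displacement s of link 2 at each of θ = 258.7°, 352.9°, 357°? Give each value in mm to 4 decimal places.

seg 1 [0°–179.2°] uniform, h=16: full span → s += 16 → s = 16.0000
seg 2 [179.2°–279.9°] uniform, h=-5: θ=258.7° here. β=79.5, B=100.7. -5·79.5/100.7 = -3.9474 → s = 12.0526
seg 2 [179.2°–279.9°] uniform, h=-5: full span → s += -5 → s = 11.0000
seg 3 [279.9°–360°] cycloidal, h=-11: θ=352.9° here. β=73, B=80.1. -11·(0.9114 − sin(2π·0.9114)/(2π)) = -10.9504 → s = 0.0496
seg 3 [279.9°–360°] cycloidal, h=-11: θ=357° here. β=77.1, B=80.1. -11·(0.9625 − sin(2π·0.9625)/(2π)) = -10.9962 → s = 0.0038

θ=258.7°: 12.0526
θ=352.9°: 0.0496
θ=357°: 0.0038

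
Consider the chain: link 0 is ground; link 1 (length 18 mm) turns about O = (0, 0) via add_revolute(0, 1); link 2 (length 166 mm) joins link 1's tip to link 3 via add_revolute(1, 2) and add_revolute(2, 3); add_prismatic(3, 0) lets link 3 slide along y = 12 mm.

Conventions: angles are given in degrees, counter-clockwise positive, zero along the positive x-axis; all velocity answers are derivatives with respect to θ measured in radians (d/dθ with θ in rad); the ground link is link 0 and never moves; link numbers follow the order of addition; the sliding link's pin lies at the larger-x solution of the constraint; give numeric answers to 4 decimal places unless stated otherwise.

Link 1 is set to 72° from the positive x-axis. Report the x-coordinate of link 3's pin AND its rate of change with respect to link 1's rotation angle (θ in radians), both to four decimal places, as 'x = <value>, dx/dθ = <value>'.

geometry: r = 18 mm, L = 166 mm, e = 12 mm
crank pin P = (r cos θ, r sin θ) = (5.562306, 17.119017)
h = r sin θ − e = 17.119017 − 12 = 5.119017
x = r cos θ + √(L² − h²) = 5.562306 + 165.921052 = 171.483358
dx/dθ = −r sin θ − h·r cos θ/√(L² − h²) (θ in radians; h = 5.119017) = -17.290626

x = 171.4834, dx/dθ = -17.2906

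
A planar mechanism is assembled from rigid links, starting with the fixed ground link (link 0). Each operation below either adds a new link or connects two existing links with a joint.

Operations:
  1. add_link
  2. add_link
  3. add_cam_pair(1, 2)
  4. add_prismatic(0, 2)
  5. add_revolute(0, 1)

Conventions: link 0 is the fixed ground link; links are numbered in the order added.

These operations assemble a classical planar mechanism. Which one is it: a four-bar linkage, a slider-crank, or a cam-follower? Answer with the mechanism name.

links: 3 (incl. ground); joints: 1 revolute, 1 prismatic, 1 higher (cam) pair, forming one closed loop
3 links, revolute + prismatic + higher pair in one loop → cam-follower

cam-follower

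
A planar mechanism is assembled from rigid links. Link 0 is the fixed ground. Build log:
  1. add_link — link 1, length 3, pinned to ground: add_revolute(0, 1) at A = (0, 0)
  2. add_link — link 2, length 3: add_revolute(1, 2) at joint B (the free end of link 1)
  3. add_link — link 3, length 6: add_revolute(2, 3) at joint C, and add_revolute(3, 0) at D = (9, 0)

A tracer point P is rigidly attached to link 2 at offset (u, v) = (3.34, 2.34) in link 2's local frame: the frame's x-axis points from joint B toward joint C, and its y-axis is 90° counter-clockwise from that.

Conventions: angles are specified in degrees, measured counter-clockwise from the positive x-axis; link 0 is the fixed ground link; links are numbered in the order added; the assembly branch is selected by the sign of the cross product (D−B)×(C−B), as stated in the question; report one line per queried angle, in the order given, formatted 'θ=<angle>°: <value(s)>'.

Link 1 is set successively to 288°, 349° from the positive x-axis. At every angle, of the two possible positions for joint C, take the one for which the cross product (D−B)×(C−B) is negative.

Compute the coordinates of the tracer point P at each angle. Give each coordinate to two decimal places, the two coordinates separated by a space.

A=(0,0), D=(9.00,0)
θ=288°: B = A + 3.00·(cos288°, sin288°) = (0.9271, -2.8532)
θ=288°: |BD| = 8.5623
θ=288°: circle(B,3.00) ∩ circle(D,6.00): a=2.7045, h=1.2984
θ=288°:   candidates: C₊=(3.0443,-0.7278) cross=11.117; C₋=(3.9096,-3.1762) cross=-11.117
θ=288°:   branch - wants cross < 0 → take C=(3.9096,-3.1762) (cross=-11.117)
θ=288°: ex = (C−B)/|BC| = (0.9942,-0.1077); ey = (0.1077,0.9942)
θ=288°: P = B + 3.34·ex + 2.34·ey = (4.4996,-0.8864)
θ=349°: B = A + 3.00·(cos349°, sin349°) = (2.9449, -0.5724)
θ=349°: |BD| = 6.0821
θ=349°: circle(B,3.00) ∩ circle(D,6.00): a=0.8214, h=2.8853
θ=349°:   candidates: C₊=(3.4911,2.3774) cross=17.549; C₋=(4.0342,-3.3677) cross=-17.549
θ=349°:   branch - wants cross < 0 → take C=(4.0342,-3.3677) (cross=-17.549)
θ=349°: ex = (C−B)/|BC| = (0.3631,-0.9317); ey = (0.9317,0.3631)
θ=349°: P = B + 3.34·ex + 2.34·ey = (6.3380,-2.8348)

θ=288°: 4.50 -0.89
θ=349°: 6.34 -2.83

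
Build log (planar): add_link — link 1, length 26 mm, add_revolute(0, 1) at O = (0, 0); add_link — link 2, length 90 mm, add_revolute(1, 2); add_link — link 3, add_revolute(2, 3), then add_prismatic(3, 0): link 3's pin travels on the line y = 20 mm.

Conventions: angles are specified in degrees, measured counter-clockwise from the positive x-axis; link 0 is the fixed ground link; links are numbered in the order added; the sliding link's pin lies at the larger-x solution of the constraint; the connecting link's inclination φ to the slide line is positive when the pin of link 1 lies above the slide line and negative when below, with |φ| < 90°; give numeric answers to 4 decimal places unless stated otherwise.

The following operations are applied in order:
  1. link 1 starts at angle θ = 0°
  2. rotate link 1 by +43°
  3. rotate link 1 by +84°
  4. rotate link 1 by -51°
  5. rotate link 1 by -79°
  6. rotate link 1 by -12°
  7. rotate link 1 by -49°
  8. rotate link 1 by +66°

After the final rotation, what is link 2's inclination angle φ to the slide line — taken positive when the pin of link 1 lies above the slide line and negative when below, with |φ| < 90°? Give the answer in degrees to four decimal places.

geometry: r = 26 mm, L = 90 mm, e = 20 mm; θ starts at 0°
rotate link 1 by +43°: θ ← 0° +43° = 43°
rotate link 1 by +84°: θ ← 43° +84° = 127°
rotate link 1 by -51°: θ ← 127° -51° = 76°
rotate link 1 by -79°: θ ← 76° -79° = -3°
rotate link 1 by -12°: θ ← -3° -12° = -15°
rotate link 1 by -49°: θ ← -15° -49° = -64°
rotate link 1 by +66°: θ ← -64° +66° = 2°
h = r sin θ − e = 0.907387 − 20 = -19.092613
sin φ = h / L = -19.092613 / 90 = -0.21214015
φ = arcsin(-0.21214015) = -12.247800°

-12.2478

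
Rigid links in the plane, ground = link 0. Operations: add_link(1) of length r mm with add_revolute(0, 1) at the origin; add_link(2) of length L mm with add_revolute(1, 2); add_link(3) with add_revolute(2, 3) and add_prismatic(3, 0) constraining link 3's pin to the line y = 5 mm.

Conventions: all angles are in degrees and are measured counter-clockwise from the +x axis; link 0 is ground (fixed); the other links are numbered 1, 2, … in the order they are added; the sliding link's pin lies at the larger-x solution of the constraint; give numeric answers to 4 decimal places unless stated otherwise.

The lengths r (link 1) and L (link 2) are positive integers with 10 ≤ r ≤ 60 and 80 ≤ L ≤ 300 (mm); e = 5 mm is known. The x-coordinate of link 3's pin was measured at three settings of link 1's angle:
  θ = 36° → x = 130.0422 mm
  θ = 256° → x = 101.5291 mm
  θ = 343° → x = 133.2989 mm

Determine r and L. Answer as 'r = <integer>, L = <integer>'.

constraint per measurement: (x − r cos θ)² + (r sin θ − e)² = L²
subtracting the θ₁ and θ₂ equations cancels the r² and L² terms:
r = (x₁² − x₂²) / (2[(x₁cos θ₁ + e sin θ₁) − (x₂cos θ₂ + e sin θ₂)]) = 24.0000 → r = 24
L² = (x₁ − r cos θ₁)² + (r sin θ₁ − e)² = 12321.0005 → L = 111.0000 → L = 111
check at θ₃=343°: x = 133.2989 (printed 133.2989) ✓

r = 24, L = 111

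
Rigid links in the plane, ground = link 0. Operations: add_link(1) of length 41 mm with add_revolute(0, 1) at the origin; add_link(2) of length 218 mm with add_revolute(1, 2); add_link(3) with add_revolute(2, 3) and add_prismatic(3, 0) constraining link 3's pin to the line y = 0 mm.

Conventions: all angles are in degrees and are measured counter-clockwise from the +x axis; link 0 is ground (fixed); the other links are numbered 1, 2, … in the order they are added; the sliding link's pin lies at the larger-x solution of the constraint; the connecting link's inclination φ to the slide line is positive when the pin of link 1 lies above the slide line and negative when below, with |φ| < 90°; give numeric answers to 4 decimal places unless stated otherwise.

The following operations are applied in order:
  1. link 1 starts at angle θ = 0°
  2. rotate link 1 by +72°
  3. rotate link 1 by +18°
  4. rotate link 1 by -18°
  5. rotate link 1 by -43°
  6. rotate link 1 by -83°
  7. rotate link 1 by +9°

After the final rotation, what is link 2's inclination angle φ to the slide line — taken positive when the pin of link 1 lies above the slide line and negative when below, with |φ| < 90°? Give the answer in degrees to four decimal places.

geometry: r = 41 mm, L = 218 mm, e = 0 mm; θ starts at 0°
rotate link 1 by +72°: θ ← 0° +72° = 72°
rotate link 1 by +18°: θ ← 72° +18° = 90°
rotate link 1 by -18°: θ ← 90° -18° = 72°
rotate link 1 by -43°: θ ← 72° -43° = 29°
rotate link 1 by -83°: θ ← 29° -83° = -54°
rotate link 1 by +9°: θ ← -54° +9° = -45°
h = r sin θ − e = -28.991378 − 0 = -28.991378
sin φ = h / L = -28.991378 / 218 = -0.13298797
φ = arcsin(-0.13298797) = -7.642290°

-7.6423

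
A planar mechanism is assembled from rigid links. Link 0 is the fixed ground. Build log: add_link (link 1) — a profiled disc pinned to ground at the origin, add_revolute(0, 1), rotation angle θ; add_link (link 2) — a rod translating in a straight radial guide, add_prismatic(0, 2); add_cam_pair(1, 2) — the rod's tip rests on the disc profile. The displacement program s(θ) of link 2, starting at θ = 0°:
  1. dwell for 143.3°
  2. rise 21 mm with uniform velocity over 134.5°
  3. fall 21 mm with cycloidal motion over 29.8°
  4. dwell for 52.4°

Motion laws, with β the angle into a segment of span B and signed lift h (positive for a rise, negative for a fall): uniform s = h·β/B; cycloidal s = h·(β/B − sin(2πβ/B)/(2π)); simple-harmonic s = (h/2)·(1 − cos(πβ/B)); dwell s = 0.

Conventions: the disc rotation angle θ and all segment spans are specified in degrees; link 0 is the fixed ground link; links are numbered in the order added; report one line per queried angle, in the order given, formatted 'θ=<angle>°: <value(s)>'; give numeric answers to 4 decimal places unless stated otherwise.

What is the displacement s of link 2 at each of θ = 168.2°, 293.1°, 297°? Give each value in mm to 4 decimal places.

seg 1 [0°–143.3°] dwell: s stays 0.0000
seg 2 [143.3°–277.8°] uniform, h=21: θ=168.2° here. β=24.9, B=134.5. 21·24.9/134.5 = 3.8877 → s = 3.8877
seg 2 [143.3°–277.8°] uniform, h=21: full span → s += 21 → s = 21.0000
seg 3 [277.8°–307.6°] cycloidal, h=-21: θ=293.1° here. β=15.3, B=29.8. -21·(0.5134 − sin(2π·0.5134)/(2π)) = -11.0634 → s = 9.9366
seg 3 [277.8°–307.6°] cycloidal, h=-21: θ=297° here. β=19.2, B=29.8. -21·(0.6443 − sin(2π·0.6443)/(2π)) = -16.1620 → s = 4.8380

θ=168.2°: 3.8877
θ=293.1°: 9.9366
θ=297°: 4.8380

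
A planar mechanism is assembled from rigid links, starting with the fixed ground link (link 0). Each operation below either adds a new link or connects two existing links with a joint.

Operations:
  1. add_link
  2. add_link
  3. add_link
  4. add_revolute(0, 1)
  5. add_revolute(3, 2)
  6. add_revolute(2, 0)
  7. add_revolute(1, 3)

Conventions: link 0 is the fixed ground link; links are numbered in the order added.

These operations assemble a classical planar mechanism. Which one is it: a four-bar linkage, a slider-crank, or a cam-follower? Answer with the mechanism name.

links: 4 (incl. ground); joints: 4 revolute, 0 prismatic, 0 higher (cam) pair, forming one closed loop
4 links in a single 4R loop → four-bar linkage

four-bar linkage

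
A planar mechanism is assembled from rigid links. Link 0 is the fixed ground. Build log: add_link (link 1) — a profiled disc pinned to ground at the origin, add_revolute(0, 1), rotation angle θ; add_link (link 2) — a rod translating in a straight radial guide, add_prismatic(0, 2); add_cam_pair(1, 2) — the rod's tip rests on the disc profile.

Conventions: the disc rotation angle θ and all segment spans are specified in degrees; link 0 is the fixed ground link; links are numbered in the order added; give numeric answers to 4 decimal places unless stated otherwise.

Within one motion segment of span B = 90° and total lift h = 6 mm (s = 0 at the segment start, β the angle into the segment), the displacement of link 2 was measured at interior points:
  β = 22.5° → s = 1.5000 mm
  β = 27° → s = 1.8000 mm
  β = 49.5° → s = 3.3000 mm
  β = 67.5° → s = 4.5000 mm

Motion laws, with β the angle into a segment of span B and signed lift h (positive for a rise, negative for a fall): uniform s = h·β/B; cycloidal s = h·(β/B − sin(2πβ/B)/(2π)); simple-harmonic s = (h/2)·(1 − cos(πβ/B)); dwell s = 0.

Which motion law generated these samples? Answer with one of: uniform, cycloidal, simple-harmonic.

candidates at β/B = r: uniform s = h·r (linear in β); cycloidal s = h·(r − sin(2πr)/(2π)); simple-harmonic s = (h/2)(1 − cos(πr))
β=22.5°: printed 1.5000 | uniform 1.5000, cycloidal 0.5451, simple-harmonic 0.8787
β=27°: printed 1.8000 | uniform 1.8000, cycloidal 0.8918, simple-harmonic 1.2366
β=49.5°: printed 3.3000 | uniform 3.3000, cycloidal 3.5951, simple-harmonic 3.4693
β=67.5°: printed 4.5000 | uniform 4.5000, cycloidal 5.4549, simple-harmonic 5.1213
only one law matches every sample → uniform

uniform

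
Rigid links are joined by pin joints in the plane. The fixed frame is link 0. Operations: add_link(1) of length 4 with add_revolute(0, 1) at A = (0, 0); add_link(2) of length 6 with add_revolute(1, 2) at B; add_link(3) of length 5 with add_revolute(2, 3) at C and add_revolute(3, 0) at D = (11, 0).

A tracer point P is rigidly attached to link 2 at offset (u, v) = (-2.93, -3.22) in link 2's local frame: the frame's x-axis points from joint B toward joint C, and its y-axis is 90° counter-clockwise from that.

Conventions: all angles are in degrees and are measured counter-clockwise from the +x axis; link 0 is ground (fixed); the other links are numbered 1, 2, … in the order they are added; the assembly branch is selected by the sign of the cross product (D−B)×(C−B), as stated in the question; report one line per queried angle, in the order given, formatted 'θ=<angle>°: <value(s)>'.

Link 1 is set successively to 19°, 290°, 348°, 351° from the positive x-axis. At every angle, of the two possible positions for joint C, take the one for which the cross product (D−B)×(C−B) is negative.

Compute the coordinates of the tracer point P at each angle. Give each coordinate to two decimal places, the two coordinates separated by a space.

A=(0,0), D=(11.00,0)
θ=19°: B = A + 4.00·(cos19°, sin19°) = (3.7821, 1.3023)
θ=19°: |BD| = 7.3345
θ=19°: circle(B,6.00) ∩ circle(D,5.00): a=4.4171, h=4.0607
θ=19°:   candidates: C₊=(8.8500,4.5141) cross=29.783; C₋=(7.4080,-3.4782) cross=-29.783
θ=19°:   branch - wants cross < 0 → take C=(7.4080,-3.4782) (cross=-29.783)
θ=19°: ex = (C−B)/|BC| = (0.6043,-0.7967); ey = (0.7967,0.6043)
θ=19°: P = B + -2.93·ex + -3.22·ey = (-0.5541,1.6908)
θ=290°: B = A + 4.00·(cos290°, sin290°) = (1.3681, -3.7588)
θ=290°: |BD| = 10.3394
θ=290°: circle(B,6.00) ∩ circle(D,5.00): a=5.7016, h=1.8685
θ=290°:   candidates: C₊=(6.0003,0.0547) cross=19.320; C₋=(7.3589,-3.4267) cross=-19.320
θ=290°:   branch - wants cross < 0 → take C=(7.3589,-3.4267) (cross=-19.320)
θ=290°: ex = (C−B)/|BC| = (0.9985,0.0553); ey = (-0.0553,0.9985)
θ=290°: P = B + -2.93·ex + -3.22·ey = (-1.3792,-7.1360)
θ=348°: B = A + 4.00·(cos348°, sin348°) = (3.9126, -0.8316)
θ=348°: |BD| = 7.1360
θ=348°: circle(B,6.00) ∩ circle(D,5.00): a=4.3388, h=4.1443
θ=348°:   candidates: C₊=(7.7388,3.7901) cross=29.574; C₋=(8.7048,-4.4421) cross=-29.574
θ=348°:   branch - wants cross < 0 → take C=(8.7048,-4.4421) (cross=-29.574)
θ=348°: ex = (C−B)/|BC| = (0.7987,-0.6017); ey = (0.6017,0.7987)
θ=348°: P = B + -2.93·ex + -3.22·ey = (-0.3652,-1.6404)
θ=351°: B = A + 4.00·(cos351°, sin351°) = (3.9508, -0.6257)
θ=351°: |BD| = 7.0770
θ=351°: circle(B,6.00) ∩ circle(D,5.00): a=4.3157, h=4.1684
θ=351°:   candidates: C₊=(7.8809,3.9079) cross=29.499; C₋=(8.6181,-4.3962) cross=-29.499
θ=351°:   branch - wants cross < 0 → take C=(8.6181,-4.3962) (cross=-29.499)
θ=351°: ex = (C−B)/|BC| = (0.7779,-0.6284); ey = (0.6284,0.7779)
θ=351°: P = B + -2.93·ex + -3.22·ey = (-0.3519,-1.2893)

θ=19°: -0.55 1.69
θ=290°: -1.38 -7.14
θ=348°: -0.37 -1.64
θ=351°: -0.35 -1.29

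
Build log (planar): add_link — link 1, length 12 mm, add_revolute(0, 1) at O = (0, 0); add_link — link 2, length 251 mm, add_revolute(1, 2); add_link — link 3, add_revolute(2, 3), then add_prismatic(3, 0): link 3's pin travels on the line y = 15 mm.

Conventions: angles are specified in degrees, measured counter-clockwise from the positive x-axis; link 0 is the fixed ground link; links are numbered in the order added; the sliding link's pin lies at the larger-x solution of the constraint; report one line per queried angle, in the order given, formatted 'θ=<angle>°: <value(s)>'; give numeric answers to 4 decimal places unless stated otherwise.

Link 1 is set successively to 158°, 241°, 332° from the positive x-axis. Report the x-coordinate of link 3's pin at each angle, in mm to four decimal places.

geometry: r = 12 mm, L = 251 mm, e = 15 mm
θ=158°: crank pin P = (r cos θ, r sin θ) = (-11.126206, 4.495279)
θ=158°: h = r sin θ − e = 4.495279 − 15 = -10.504721
θ=158°: x = r cos θ + √(L² − h²) = -11.126206 + 250.780085 = 239.653878
θ=241°: crank pin P = (r cos θ, r sin θ) = (-5.817715, -10.495436)
θ=241°: h = r sin θ − e = -10.495436 − 15 = -25.495436
θ=241°: x = r cos θ + √(L² − h²) = -5.817715 + 249.701788 = 243.884072
θ=332°: crank pin P = (r cos θ, r sin θ) = (10.595371, -5.633659)
θ=332°: h = r sin θ − e = -5.633659 − 15 = -20.633659
θ=332°: x = r cos θ + √(L² − h²) = 10.595371 + 250.150459 = 260.745830

θ=158°: 239.6539
θ=241°: 243.8841
θ=332°: 260.7458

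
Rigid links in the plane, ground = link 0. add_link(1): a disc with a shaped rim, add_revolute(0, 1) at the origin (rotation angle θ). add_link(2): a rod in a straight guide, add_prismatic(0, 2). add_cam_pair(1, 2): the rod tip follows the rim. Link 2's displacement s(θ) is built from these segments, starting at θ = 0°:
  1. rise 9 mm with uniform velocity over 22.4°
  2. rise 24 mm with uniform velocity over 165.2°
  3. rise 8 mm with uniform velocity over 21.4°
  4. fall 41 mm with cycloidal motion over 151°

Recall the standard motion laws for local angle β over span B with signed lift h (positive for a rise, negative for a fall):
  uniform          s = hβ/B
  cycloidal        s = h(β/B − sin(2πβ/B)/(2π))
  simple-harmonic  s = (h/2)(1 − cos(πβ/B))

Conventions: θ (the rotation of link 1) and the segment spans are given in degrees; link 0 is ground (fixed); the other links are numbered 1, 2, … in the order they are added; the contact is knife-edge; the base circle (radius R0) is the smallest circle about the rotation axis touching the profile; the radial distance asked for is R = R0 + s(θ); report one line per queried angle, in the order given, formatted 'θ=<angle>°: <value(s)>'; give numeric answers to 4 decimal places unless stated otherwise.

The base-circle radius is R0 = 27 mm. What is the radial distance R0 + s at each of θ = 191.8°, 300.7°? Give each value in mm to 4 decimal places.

segment 1 (0° to 22.4°, uniform, h = 9) is passed completely: s = 0.0000 + (9) = 9.0000
segment 2 (22.4° to 187.6°, uniform, h = 24) is passed completely: s = 9.0000 + (24) = 33.0000
θ = 191.8° falls in segment 3 (187.6° to 209°, uniform, h = 8): β = 191.8 − 187.6 = 4.2°, B = 21.4°; Δs = 8·4.2/21.4 = 1.5701; s = 33.0000 + 1.5701 = 34.5701
segment 3 (187.6° to 209°, uniform, h = 8) is passed completely: s = 33.0000 + (8) = 41.0000
θ = 300.7° falls in segment 4 (209° to 360°, cycloidal, h = -41): β = 300.7 − 209 = 91.7°, B = 151°; Δs = -41·(0.6073 − sin(2π·0.6073)/(2π)) = -28.9717; s = 41.0000 − 28.9717 = 12.0283
θ=191.8°: R = R0 + s = 27 + 34.5701 = 61.5701
θ=300.7°: R = R0 + s = 27 + 12.0283 = 39.0283

θ=191.8°: 61.5701
θ=300.7°: 39.0283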